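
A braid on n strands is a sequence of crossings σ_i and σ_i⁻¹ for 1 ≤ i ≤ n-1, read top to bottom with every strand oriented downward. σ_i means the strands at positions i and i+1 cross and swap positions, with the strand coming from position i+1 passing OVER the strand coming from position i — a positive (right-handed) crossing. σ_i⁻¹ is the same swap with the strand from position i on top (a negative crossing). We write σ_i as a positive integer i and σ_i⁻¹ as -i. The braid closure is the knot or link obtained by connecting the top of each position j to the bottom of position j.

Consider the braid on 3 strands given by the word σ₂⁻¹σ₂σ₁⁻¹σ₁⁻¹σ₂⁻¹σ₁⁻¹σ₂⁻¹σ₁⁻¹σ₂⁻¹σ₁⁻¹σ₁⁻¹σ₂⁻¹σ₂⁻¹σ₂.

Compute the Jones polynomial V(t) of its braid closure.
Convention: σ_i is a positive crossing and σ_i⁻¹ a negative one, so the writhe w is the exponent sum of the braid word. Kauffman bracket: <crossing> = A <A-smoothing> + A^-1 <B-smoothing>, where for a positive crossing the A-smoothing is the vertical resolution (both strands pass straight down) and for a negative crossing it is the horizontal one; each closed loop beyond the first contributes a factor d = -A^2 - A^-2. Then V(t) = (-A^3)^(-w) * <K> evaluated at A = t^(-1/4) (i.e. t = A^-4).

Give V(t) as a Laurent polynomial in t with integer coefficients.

The presented braid s2^-1 s2 s1^-1 s1^-1 s2^-1 s1^-1 s2^-1 s1^-1 s2^-1 s1^-1 s1^-1 s2^-1 s2^-1 s2 on 3 strands reduces by inverse Markov moves (closure unchanged at each step):
  Deconjugate: the word is γ·β·γ⁻¹ with γ = s2^-1 (prefix) and γ⁻¹ = s2 (suffix); strip both.
  Deconjugate: the word is γ·β·γ⁻¹ with γ = s2 (prefix) and γ⁻¹ = s2^-1 (suffix); strip both.
Reduced to β = s1^-1 s1^-1 s2^-1 s1^-1 s2^-1 s1^-1 s2^-1 s1^-1 s1^-1 s2^-1 on 3 strands, 10 crossings.
Compute on β:
Braid: s1^-1 s1^-1 s2^-1 s1^-1 s2^-1 s1^-1 s2^-1 s1^-1 s1^-1 s2^-1 on 3 strands, 10 crossings.
Writhe w = (#positive) - (#negative) = 0 - 10 = -10.
Computing the Kauffman bracket via state sum. There are 2^10 = 1024 states.
Each crossing splits two ways (0=vertical, 1=horizontal). The state's weight is A^(#A-smoothings - #B-smoothings) * d^(loops - 1).
Tabulate the states by total A-exponent and number of loops L (A-exp: L × count):
  A^10: L=3 ×1
  A^8: L=2 ×4, L=4 ×6
  A^6: L=1 ×4, L=3 ×30, L=5 ×11
  A^4: L=2 ×48, L=4 ×65, L=6 ×7
  A^2: L=1 ×24, L=3 ×140, L=5 ×45, L=7 ×1
  A^0: L=2 ×129, L=4 ×117, L=6 ×6
  A^-2: L=1 ×43, L=3 ×151, L=5 ×16
  A^-4: L=2 ×96, L=4 ×24
  A^-6: L=1 ×24, L=3 ×21
  A^-8: L=2 ×10
  A^-10: L=3 ×1
Each group contributes A^e * Σ count * d^(L-1):
Powers of d = -A^2 - A^-2: d^2 = A^4 + 2 + A^-4; d^3 = -A^6 - 3*A^2 - 3*A^-2 - A^-6; d^4 = A^8 + 4*A^4 + 6 + 4*A^-4 + A^-8; d^5 = -A^10 - 5*A^6 - 10*A^2 - 10*A^-2 - 5*A^-6 - A^-10; d^6 = A^12 + 6*A^8 + 15*A^4 + 20 + 15*A^-4 + 6*A^-8 + A^-12.
  A^10 * (d^2) = A^14 + 2*A^10 + A^6
  A^8 * (4*d + 6*d^3) = -6*A^14 - 22*A^10 - 22*A^6 - 6*A^2
  A^6 * (4 + 30*d^2 + 11*d^4) = 11*A^14 + 74*A^10 + 130*A^6 + 74*A^2 + 11*A^-2
  A^4 * (48*d + 65*d^3 + 7*d^5) = -7*A^14 - 100*A^10 - 313*A^6 - 313*A^2 - 100*A^-2 - 7*A^-6
  A^2 * (24 + 140*d^2 + 45*d^4 + d^6) = A^14 + 51*A^10 + 335*A^6 + 594*A^2 + 335*A^-2 + 51*A^-6 + A^-10
  A^0 * (129*d + 117*d^3 + 6*d^5) = -6*A^10 - 147*A^6 - 540*A^2 - 540*A^-2 - 147*A^-6 - 6*A^-10
  A^-2 * (43 + 151*d^2 + 16*d^4) = 16*A^6 + 215*A^2 + 441*A^-2 + 215*A^-6 + 16*A^-10
  A^-4 * (96*d + 24*d^3) = -24*A^2 - 168*A^-2 - 168*A^-6 - 24*A^-10
  A^-6 * (24 + 21*d^2) = 21*A^-2 + 66*A^-6 + 21*A^-10
  A^-8 * (10*d) = -10*A^-6 - 10*A^-10
  A^-10 * (d^2) = A^-6 + 2*A^-10 + A^-14
Summing the groups: <K> = -A^10 + A^-6 + A^-14
Normalise by the writhe: (-A^3)^(-w) = (-A^3)^(10) = A^30, so f(A) = A^30 * <K> = -A^40 + A^24 + A^16.
Substitute A = t^(-1/4), i.e. A^e → t^(-e/4): V(t) = t^-4 + t^-6 - t^-10

Answer: t^-4 + t^-6 - t^-10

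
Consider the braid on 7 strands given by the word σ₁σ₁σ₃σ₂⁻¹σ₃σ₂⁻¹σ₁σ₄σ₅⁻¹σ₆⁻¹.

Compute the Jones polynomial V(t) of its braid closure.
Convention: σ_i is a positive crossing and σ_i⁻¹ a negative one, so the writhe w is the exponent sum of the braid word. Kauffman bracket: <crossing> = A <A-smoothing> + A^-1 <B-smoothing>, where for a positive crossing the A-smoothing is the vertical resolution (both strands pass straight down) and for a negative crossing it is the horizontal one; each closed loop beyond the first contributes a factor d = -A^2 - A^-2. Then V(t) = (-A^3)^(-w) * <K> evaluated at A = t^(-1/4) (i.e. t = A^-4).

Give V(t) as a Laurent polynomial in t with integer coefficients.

-t^6 + 2*t^5 - 2*t^4 + 3*t^3 - 3*t^2 + 2*t - 1 + t^-1

Derivation:
The presented braid s1 s1 s3 s2^-1 s3 s2^-1 s1 s4 s5^-1 s6^-1 on 7 strands reduces by inverse Markov moves (closure unchanged at each step):
  Destabilize: the word has the form β·s6^-1 where s6^-1 occurs only as the final letter (β ∈ B_6); drop it and the last strand → 6 strands.
  Destabilize: the word has the form β·s5^-1 where s5^-1 occurs only as the final letter (β ∈ B_5); drop it and the last strand → 5 strands.
  Destabilize: the word has the form β·s4 where s4 occurs only as the final letter (β ∈ B_4); drop it and the last strand → 4 strands.
Reduced to β = s1 s1 s3 s2^-1 s3 s2^-1 s1 on 4 strands, 7 crossings.
Compute on β:
Braid: s1 s1 s3 s2^-1 s3 s2^-1 s1 on 4 strands, 7 crossings.
Writhe w = (#positive) - (#negative) = 5 - 2 = 3.
Computing the Kauffman bracket via state sum. There are 2^7 = 128 states.
Each crossing splits two ways (0=vertical, 1=horizontal). The state's weight is A^(#A-smoothings - #B-smoothings) * d^(loops - 1).
Tabulate the states by total A-exponent and number of loops L (A-exp: L × count):
  A^7: L=4 ×1
  A^5: L=3 ×7
  A^3: L=2 ×17, L=4 ×4
  A^1: L=1 ×15, L=3 ×19, L=5 ×1
  A^-1: L=2 ×27, L=4 ×8
  A^-3: L=3 ×20, L=5 ×1
  A^-5: L=4 ×7
  A^-7: L=5 ×1
Each group contributes A^e * Σ count * d^(L-1):
Powers of d = -A^2 - A^-2: d^2 = A^4 + 2 + A^-4; d^3 = -A^6 - 3*A^2 - 3*A^-2 - A^-6; d^4 = A^8 + 4*A^4 + 6 + 4*A^-4 + A^-8.
  A^7 * (d^3) = -A^13 - 3*A^9 - 3*A^5 - A
  A^5 * (7*d^2) = 7*A^9 + 14*A^5 + 7*A
  A^3 * (17*d + 4*d^3) = -4*A^9 - 29*A^5 - 29*A - 4*A^-3
  A^1 * (15 + 19*d^2 + d^4) = A^9 + 23*A^5 + 59*A + 23*A^-3 + A^-7
  A^-1 * (27*d + 8*d^3) = -8*A^5 - 51*A - 51*A^-3 - 8*A^-7
  A^-3 * (20*d^2 + d^4) = A^5 + 24*A + 46*A^-3 + 24*A^-7 + A^-11
  A^-5 * (7*d^3) = -7*A - 21*A^-3 - 21*A^-7 - 7*A^-11
  A^-7 * (d^4) = A + 4*A^-3 + 6*A^-7 + 4*A^-11 + A^-15
Summing the groups: <K> = -A^13 + A^9 - 2*A^5 + 3*A - 3*A^-3 + 2*A^-7 - 2*A^-11 + A^-15
Normalise by the writhe: (-A^3)^(-w) = (-A^3)^(-3) = -A^-9, so f(A) = -A^-9 * <K> = A^4 - 1 + 2*A^-4 - 3*A^-8 + 3*A^-12 - 2*A^-16 + 2*A^-20 - A^-24.
Substitute A = t^(-1/4), i.e. A^e → t^(-e/4): V(t) = -t^6 + 2*t^5 - 2*t^4 + 3*t^3 - 3*t^2 + 2*t - 1 + t^-1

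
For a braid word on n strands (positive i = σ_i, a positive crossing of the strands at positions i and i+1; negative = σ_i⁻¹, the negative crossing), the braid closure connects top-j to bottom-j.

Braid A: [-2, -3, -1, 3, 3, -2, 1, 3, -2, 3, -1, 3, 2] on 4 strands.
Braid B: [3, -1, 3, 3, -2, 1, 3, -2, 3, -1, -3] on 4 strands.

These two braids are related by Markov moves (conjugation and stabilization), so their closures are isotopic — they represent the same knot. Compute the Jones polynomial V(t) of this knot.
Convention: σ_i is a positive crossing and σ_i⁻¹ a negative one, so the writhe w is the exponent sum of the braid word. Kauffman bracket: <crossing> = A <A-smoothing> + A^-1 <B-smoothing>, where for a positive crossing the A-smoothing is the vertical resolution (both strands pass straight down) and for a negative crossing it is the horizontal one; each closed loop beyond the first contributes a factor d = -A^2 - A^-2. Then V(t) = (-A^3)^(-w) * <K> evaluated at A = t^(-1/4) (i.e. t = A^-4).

t^5 - 2*t^4 + 3*t^3 - 3*t^2 + 3*t - 3 + 2*t^-1 - t^-2 + t^-3

Derivation:
Markov-equivalent braids have isotopic closures, hence identical knot invariants. Strip the Markov moves from each word to reach a common short braid β, then compute V(t) once on β.
Braid A: s2^-1 s3^-1 s1^-1 s3 s3 s2^-1 s1 s3 s2^-1 s3 s1^-1 s3 s2 on 4 strands reduces by inverse Markov moves (closure unchanged at each step):
  Deconjugate: the word is γ·β·γ⁻¹ with γ = s2^-1 s3^-1 (prefix) and γ⁻¹ = s3 s2 (suffix); strip both.
Reduced to β = s1^-1 s3 s3 s2^-1 s1 s3 s2^-1 s3 s1^-1 on 4 strands, 9 crossings.
Braid B: s3 s1^-1 s3 s3 s2^-1 s1 s3 s2^-1 s3 s1^-1 s3^-1 on 4 strands reduces by inverse Markov moves (closure unchanged at each step):
  Deconjugate: the word is γ·β·γ⁻¹ with γ = s3 (prefix) and γ⁻¹ = s3^-1 (suffix); strip both.
Reduced to β = s1^-1 s3 s3 s2^-1 s1 s3 s2^-1 s3 s1^-1 on 4 strands, 9 crossings.
Both give the same β = s1^-1 s3 s3 s2^-1 s1 s3 s2^-1 s3 s1^-1 on 4 strands, so one state sum suffices:
Braid: s1^-1 s3 s3 s2^-1 s1 s3 s2^-1 s3 s1^-1 on 4 strands, 9 crossings.
Writhe w = (#positive) - (#negative) = 5 - 4 = 1.
Enumerate smoothing states for the bracket polynomial. There are 2^9 = 512 states.
Smooth each crossing (0=||, 1=⌣⌢); contribution A^(Σ sign_k(1-2s_k)) * d^(L-1).
Tabulate the states by total A-exponent and number of loops L (A-exp: L × count):
  A^9: L=4 ×1
  A^7: L=3 ×9
  A^5: L=2 ×29, L=4 ×7
  A^3: L=1 ×30, L=3 ×52, L=5 ×2
  A^1: L=2 ×83, L=4 ×43
  A^-1: L=1 ×11, L=3 ×93, L=5 ×22
  A^-3: L=2 ×19, L=4 ×58, L=6 ×7
  A^-5: L=3 ×15, L=5 ×20, L=7 ×1
  A^-7: L=4 ×6, L=6 ×3
  A^-9: L=5 ×1
Each group contributes A^e * Σ count * d^(L-1):
Powers of d = -A^2 - A^-2: d^2 = A^4 + 2 + A^-4; d^3 = -A^6 - 3*A^2 - 3*A^-2 - A^-6; d^4 = A^8 + 4*A^4 + 6 + 4*A^-4 + A^-8; d^5 = -A^10 - 5*A^6 - 10*A^2 - 10*A^-2 - 5*A^-6 - A^-10; d^6 = A^12 + 6*A^8 + 15*A^4 + 20 + 15*A^-4 + 6*A^-8 + A^-12.
  A^9 * (d^3) = -A^15 - 3*A^11 - 3*A^7 - A^3
  A^7 * (9*d^2) = 9*A^11 + 18*A^7 + 9*A^3
  A^5 * (29*d + 7*d^3) = -7*A^11 - 50*A^7 - 50*A^3 - 7*A^-1
  A^3 * (30 + 52*d^2 + 2*d^4) = 2*A^11 + 60*A^7 + 146*A^3 + 60*A^-1 + 2*A^-5
  A^1 * (83*d + 43*d^3) = -43*A^7 - 212*A^3 - 212*A^-1 - 43*A^-5
  A^-1 * (11 + 93*d^2 + 22*d^4) = 22*A^7 + 181*A^3 + 329*A^-1 + 181*A^-5 + 22*A^-9
  A^-3 * (19*d + 58*d^3 + 7*d^5) = -7*A^7 - 93*A^3 - 263*A^-1 - 263*A^-5 - 93*A^-9 - 7*A^-13
  A^-5 * (15*d^2 + 20*d^4 + d^6) = A^7 + 26*A^3 + 110*A^-1 + 170*A^-5 + 110*A^-9 + 26*A^-13 + A^-17
  A^-7 * (6*d^3 + 3*d^5) = -3*A^3 - 21*A^-1 - 48*A^-5 - 48*A^-9 - 21*A^-13 - 3*A^-17
  A^-9 * (d^4) = A^-1 + 4*A^-5 + 6*A^-9 + 4*A^-13 + A^-17
Summing the groups: <K> = -A^15 + A^11 - 2*A^7 + 3*A^3 - 3*A^-1 + 3*A^-5 - 3*A^-9 + 2*A^-13 - A^-17
Normalise by the writhe: (-A^3)^(-w) = (-A^3)^(-1) = -A^-3, so f(A) = -A^-3 * <K> = A^12 - A^8 + 2*A^4 - 3 + 3*A^-4 - 3*A^-8 + 3*A^-12 - 2*A^-16 + A^-20.
Substitute A = t^(-1/4), i.e. A^e → t^(-e/4): V(t) = t^5 - 2*t^4 + 3*t^3 - 3*t^2 + 3*t - 3 + 2*t^-1 - t^-2 + t^-3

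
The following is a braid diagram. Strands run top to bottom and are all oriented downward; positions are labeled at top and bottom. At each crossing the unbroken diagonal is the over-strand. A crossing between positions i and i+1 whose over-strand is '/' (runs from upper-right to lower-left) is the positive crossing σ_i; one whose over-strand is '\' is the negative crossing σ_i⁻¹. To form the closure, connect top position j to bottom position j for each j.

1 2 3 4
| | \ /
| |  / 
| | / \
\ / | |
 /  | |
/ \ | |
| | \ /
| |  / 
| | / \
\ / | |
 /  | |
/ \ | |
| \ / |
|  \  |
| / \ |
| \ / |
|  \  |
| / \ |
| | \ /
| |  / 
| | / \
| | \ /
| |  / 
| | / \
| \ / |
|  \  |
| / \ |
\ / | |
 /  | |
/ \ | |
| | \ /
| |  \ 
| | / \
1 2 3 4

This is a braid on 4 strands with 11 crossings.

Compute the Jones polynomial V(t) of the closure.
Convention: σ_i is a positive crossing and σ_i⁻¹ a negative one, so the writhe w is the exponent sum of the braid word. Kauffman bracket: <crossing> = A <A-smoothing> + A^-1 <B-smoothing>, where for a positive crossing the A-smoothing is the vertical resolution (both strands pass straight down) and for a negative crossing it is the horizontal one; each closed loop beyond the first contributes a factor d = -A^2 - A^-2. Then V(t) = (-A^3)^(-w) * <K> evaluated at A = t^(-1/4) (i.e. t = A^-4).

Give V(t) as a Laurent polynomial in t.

Reading the diagram top to bottom ('/'-over between positions i,i+1 = s_i, '\'-over = s_i^-1): braid word = s3 s1 s3 s1 s2^-1 s2^-1 s3 s3 s2^-1 s1 s3^-1.
The presented braid s3 s1 s3 s1 s2^-1 s2^-1 s3 s3 s2^-1 s1 s3^-1 on 4 strands reduces by inverse Markov moves (closure unchanged at each step):
  Deconjugate: the word is γ·β·γ⁻¹ with γ = s3 (prefix) and γ⁻¹ = s3^-1 (suffix); strip both.
Reduced to β = s1 s3 s1 s2^-1 s2^-1 s3 s3 s2^-1 s1 on 4 strands, 9 crossings.
Compute on β:
Braid: s1 s3 s1 s2^-1 s2^-1 s3 s3 s2^-1 s1 on 4 strands, 9 crossings.
Writhe w = (#positive) - (#negative) = 6 - 3 = 3.
Computing the Kauffman bracket via state sum. There are 2^9 = 512 states.
For each crossing: s=0 is the vertical smoothing, s=1 horizontal. Crossing k contributes A^(sign_k * (1 - 2*s_k)); loop factor d = -A^2 - A^-2.
Tabulate the states by total A-exponent and number of loops L (A-exp: L × count):
  A^9: L=5 ×1
  A^7: L=4 ×9
  A^5: L=3 ×32, L=5 ×4
  A^3: L=2 ×55, L=4 ×28, L=6 ×1
  A^1: L=1 ×39, L=3 ×77, L=5 ×10
  A^-1: L=2 ×81, L=4 ×44, L=6 ×1
  A^-3: L=3 ×73, L=5 ×11
  A^-5: L=4 ×35, L=6 ×1
  A^-7: L=5 ×9
  A^-9: L=6 ×1
Each group contributes A^e * Σ count * d^(L-1):
Powers of d = -A^2 - A^-2: d^2 = A^4 + 2 + A^-4; d^3 = -A^6 - 3*A^2 - 3*A^-2 - A^-6; d^4 = A^8 + 4*A^4 + 6 + 4*A^-4 + A^-8; d^5 = -A^10 - 5*A^6 - 10*A^2 - 10*A^-2 - 5*A^-6 - A^-10.
  A^9 * (d^4) = A^17 + 4*A^13 + 6*A^9 + 4*A^5 + A
  A^7 * (9*d^3) = -9*A^13 - 27*A^9 - 27*A^5 - 9*A
  A^5 * (32*d^2 + 4*d^4) = 4*A^13 + 48*A^9 + 88*A^5 + 48*A + 4*A^-3
  A^3 * (55*d + 28*d^3 + d^5) = -A^13 - 33*A^9 - 149*A^5 - 149*A - 33*A^-3 - A^-7
  A^1 * (39 + 77*d^2 + 10*d^4) = 10*A^9 + 117*A^5 + 253*A + 117*A^-3 + 10*A^-7
  A^-1 * (81*d + 44*d^3 + d^5) = -A^9 - 49*A^5 - 223*A - 223*A^-3 - 49*A^-7 - A^-11
  A^-3 * (73*d^2 + 11*d^4) = 11*A^5 + 117*A + 212*A^-3 + 117*A^-7 + 11*A^-11
  A^-5 * (35*d^3 + d^5) = -A^5 - 40*A - 115*A^-3 - 115*A^-7 - 40*A^-11 - A^-15
  A^-7 * (9*d^4) = 9*A + 36*A^-3 + 54*A^-7 + 36*A^-11 + 9*A^-15
  A^-9 * (d^5) = -A - 5*A^-3 - 10*A^-7 - 10*A^-11 - 5*A^-15 - A^-19
Summing the groups: <K> = A^17 - 2*A^13 + 3*A^9 - 6*A^5 + 6*A - 7*A^-3 + 6*A^-7 - 4*A^-11 + 3*A^-15 - A^-19
Normalise by the writhe: (-A^3)^(-w) = (-A^3)^(-3) = -A^-9, so f(A) = -A^-9 * <K> = -A^8 + 2*A^4 - 3 + 6*A^-4 - 6*A^-8 + 7*A^-12 - 6*A^-16 + 4*A^-20 - 3*A^-24 + A^-28.
Substitute A = t^(-1/4), i.e. A^e → t^(-e/4): V(t) = t^7 - 3*t^6 + 4*t^5 - 6*t^4 + 7*t^3 - 6*t^2 + 6*t - 3 + 2*t^-1 - t^-2

Answer: t^7 - 3*t^6 + 4*t^5 - 6*t^4 + 7*t^3 - 6*t^2 + 6*t - 3 + 2*t^-1 - t^-2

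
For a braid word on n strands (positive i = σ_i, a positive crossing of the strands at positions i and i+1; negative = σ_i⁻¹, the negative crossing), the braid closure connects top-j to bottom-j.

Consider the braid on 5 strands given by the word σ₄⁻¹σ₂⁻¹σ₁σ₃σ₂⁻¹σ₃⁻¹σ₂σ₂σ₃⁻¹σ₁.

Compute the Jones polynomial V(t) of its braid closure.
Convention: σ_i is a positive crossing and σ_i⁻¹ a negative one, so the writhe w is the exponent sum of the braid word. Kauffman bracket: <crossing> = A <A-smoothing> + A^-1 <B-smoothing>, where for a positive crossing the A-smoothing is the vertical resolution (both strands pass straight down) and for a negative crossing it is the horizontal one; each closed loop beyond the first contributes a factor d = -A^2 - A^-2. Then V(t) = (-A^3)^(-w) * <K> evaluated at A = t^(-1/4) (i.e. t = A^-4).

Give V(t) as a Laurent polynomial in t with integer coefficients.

t^3 - t^2 + t - 1 + t^-1 - t^-2 + t^-3

Derivation:
Braid: s4^-1 s2^-1 s1 s3 s2^-1 s3^-1 s2 s2 s3^-1 s1 on 5 strands, 10 crossings.
Writhe w = (#positive) - (#negative) = 5 - 5 = 0.
Computing the Kauffman bracket via state sum. There are 2^10 = 1024 states.
Smooth each crossing (0=||, 1=⌣⌢); contribution A^(Σ sign_k(1-2s_k)) * d^(L-1).
Tabulate the states by total A-exponent and number of loops L (A-exp: L × count):
  A^10: L=4 ×1
  A^8: L=3 ×9, L=5 ×1
  A^6: L=2 ×27, L=4 ×18
  A^4: L=1 ×28, L=3 ×78, L=5 ×14
  A^2: L=2 ×116, L=4 ×88, L=6 ×6
  A^0: L=1 ×27, L=3 ×178, L=5 ×46, L=7 ×1
  A^-2: L=2 ×78, L=4 ×123, L=6 ×9
  A^-4: L=1 ×6, L=3 ×78, L=5 ×36
  A^-6: L=2 ×11, L=4 ×31, L=6 ×3
  A^-8: L=3 ×6, L=5 ×4
  A^-10: L=4 ×1
Each group contributes A^e * Σ count * d^(L-1):
Powers of d = -A^2 - A^-2: d^2 = A^4 + 2 + A^-4; d^3 = -A^6 - 3*A^2 - 3*A^-2 - A^-6; d^4 = A^8 + 4*A^4 + 6 + 4*A^-4 + A^-8; d^5 = -A^10 - 5*A^6 - 10*A^2 - 10*A^-2 - 5*A^-6 - A^-10; d^6 = A^12 + 6*A^8 + 15*A^4 + 20 + 15*A^-4 + 6*A^-8 + A^-12.
  A^10 * (d^3) = -A^16 - 3*A^12 - 3*A^8 - A^4
  A^8 * (9*d^2 + d^4) = A^16 + 13*A^12 + 24*A^8 + 13*A^4 + 1
  A^6 * (27*d + 18*d^3) = -18*A^12 - 81*A^8 - 81*A^4 - 18
  A^4 * (28 + 78*d^2 + 14*d^4) = 14*A^12 + 134*A^8 + 268*A^4 + 134 + 14*A^-4
  A^2 * (116*d + 88*d^3 + 6*d^5) = -6*A^12 - 118*A^8 - 440*A^4 - 440 - 118*A^-4 - 6*A^-8
  A^0 * (27 + 178*d^2 + 46*d^4 + d^6) = A^12 + 52*A^8 + 377*A^4 + 679 + 377*A^-4 + 52*A^-8 + A^-12
  A^-2 * (78*d + 123*d^3 + 9*d^5) = -9*A^8 - 168*A^4 - 537 - 537*A^-4 - 168*A^-8 - 9*A^-12
  A^-4 * (6 + 78*d^2 + 36*d^4) = 36*A^4 + 222 + 378*A^-4 + 222*A^-8 + 36*A^-12
  A^-6 * (11*d + 31*d^3 + 3*d^5) = -3*A^4 - 46 - 134*A^-4 - 134*A^-8 - 46*A^-12 - 3*A^-16
  A^-8 * (6*d^2 + 4*d^4) = 4 + 22*A^-4 + 36*A^-8 + 22*A^-12 + 4*A^-16
  A^-10 * (d^3) = -A^-4 - 3*A^-8 - 3*A^-12 - A^-16
Summing the groups: <K> = A^12 - A^8 + A^4 - 1 + A^-4 - A^-8 + A^-12
Normalise by the writhe: (-A^3)^(-w) = (-A^3)^(0) = 1, so f(A) = 1 * <K> = A^12 - A^8 + A^4 - 1 + A^-4 - A^-8 + A^-12.
Substitute A = t^(-1/4), i.e. A^e → t^(-e/4): V(t) = t^3 - t^2 + t - 1 + t^-1 - t^-2 + t^-3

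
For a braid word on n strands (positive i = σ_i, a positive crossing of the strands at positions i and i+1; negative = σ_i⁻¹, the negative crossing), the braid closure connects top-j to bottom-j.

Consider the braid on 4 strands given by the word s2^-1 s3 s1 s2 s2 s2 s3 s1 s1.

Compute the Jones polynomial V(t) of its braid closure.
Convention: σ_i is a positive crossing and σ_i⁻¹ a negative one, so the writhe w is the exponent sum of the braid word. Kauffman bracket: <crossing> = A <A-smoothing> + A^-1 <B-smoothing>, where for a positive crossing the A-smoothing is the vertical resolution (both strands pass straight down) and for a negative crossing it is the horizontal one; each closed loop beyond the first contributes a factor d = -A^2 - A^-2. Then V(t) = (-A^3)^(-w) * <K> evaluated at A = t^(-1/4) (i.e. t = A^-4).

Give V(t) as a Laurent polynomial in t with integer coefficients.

t^10 - 3*t^9 + 4*t^8 - 6*t^7 + 6*t^6 - 5*t^5 + 5*t^4 - 2*t^3 + t^2

Derivation:
Braid: s2^-1 s3 s1 s2 s2 s2 s3 s1 s1 on 4 strands, 9 crossings.
Writhe w = (#positive) - (#negative) = 8 - 1 = 7.
Enumerate smoothing states for the bracket polynomial. There are 2^9 = 512 states.
For each crossing: s=0 is the vertical smoothing, s=1 horizontal. Crossing k contributes A^(sign_k * (1 - 2*s_k)); loop factor d = -A^2 - A^-2.
Tabulate the states by total A-exponent and number of loops L (A-exp: L × count):
  A^9: L=3 ×1
  A^7: L=2 ×5, L=4 ×4
  A^5: L=1 ×6, L=3 ×27, L=5 ×3
  A^3: L=2 ×57, L=4 ×26, L=6 ×1
  A^1: L=1 ×39, L=3 ×77, L=5 ×10
  A^-1: L=2 ×81, L=4 ×44, L=6 ×1
  A^-3: L=3 ×73, L=5 ×11
  A^-5: L=4 ×35, L=6 ×1
  A^-7: L=5 ×9
  A^-9: L=6 ×1
Each group contributes A^e * Σ count * d^(L-1):
Powers of d = -A^2 - A^-2: d^2 = A^4 + 2 + A^-4; d^3 = -A^6 - 3*A^2 - 3*A^-2 - A^-6; d^4 = A^8 + 4*A^4 + 6 + 4*A^-4 + A^-8; d^5 = -A^10 - 5*A^6 - 10*A^2 - 10*A^-2 - 5*A^-6 - A^-10.
  A^9 * (d^2) = A^13 + 2*A^9 + A^5
  A^7 * (5*d + 4*d^3) = -4*A^13 - 17*A^9 - 17*A^5 - 4*A
  A^5 * (6 + 27*d^2 + 3*d^4) = 3*A^13 + 39*A^9 + 78*A^5 + 39*A + 3*A^-3
  A^3 * (57*d + 26*d^3 + d^5) = -A^13 - 31*A^9 - 145*A^5 - 145*A - 31*A^-3 - A^-7
  A^1 * (39 + 77*d^2 + 10*d^4) = 10*A^9 + 117*A^5 + 253*A + 117*A^-3 + 10*A^-7
  A^-1 * (81*d + 44*d^3 + d^5) = -A^9 - 49*A^5 - 223*A - 223*A^-3 - 49*A^-7 - A^-11
  A^-3 * (73*d^2 + 11*d^4) = 11*A^5 + 117*A + 212*A^-3 + 117*A^-7 + 11*A^-11
  A^-5 * (35*d^3 + d^5) = -A^5 - 40*A - 115*A^-3 - 115*A^-7 - 40*A^-11 - A^-15
  A^-7 * (9*d^4) = 9*A + 36*A^-3 + 54*A^-7 + 36*A^-11 + 9*A^-15
  A^-9 * (d^5) = -A - 5*A^-3 - 10*A^-7 - 10*A^-11 - 5*A^-15 - A^-19
Summing the groups: <K> = -A^13 + 2*A^9 - 5*A^5 + 5*A - 6*A^-3 + 6*A^-7 - 4*A^-11 + 3*A^-15 - A^-19
Normalise by the writhe: (-A^3)^(-w) = (-A^3)^(-7) = -A^-21, so f(A) = -A^-21 * <K> = A^-8 - 2*A^-12 + 5*A^-16 - 5*A^-20 + 6*A^-24 - 6*A^-28 + 4*A^-32 - 3*A^-36 + A^-40.
Substitute A = t^(-1/4), i.e. A^e → t^(-e/4): V(t) = t^10 - 3*t^9 + 4*t^8 - 6*t^7 + 6*t^6 - 5*t^5 + 5*t^4 - 2*t^3 + t^2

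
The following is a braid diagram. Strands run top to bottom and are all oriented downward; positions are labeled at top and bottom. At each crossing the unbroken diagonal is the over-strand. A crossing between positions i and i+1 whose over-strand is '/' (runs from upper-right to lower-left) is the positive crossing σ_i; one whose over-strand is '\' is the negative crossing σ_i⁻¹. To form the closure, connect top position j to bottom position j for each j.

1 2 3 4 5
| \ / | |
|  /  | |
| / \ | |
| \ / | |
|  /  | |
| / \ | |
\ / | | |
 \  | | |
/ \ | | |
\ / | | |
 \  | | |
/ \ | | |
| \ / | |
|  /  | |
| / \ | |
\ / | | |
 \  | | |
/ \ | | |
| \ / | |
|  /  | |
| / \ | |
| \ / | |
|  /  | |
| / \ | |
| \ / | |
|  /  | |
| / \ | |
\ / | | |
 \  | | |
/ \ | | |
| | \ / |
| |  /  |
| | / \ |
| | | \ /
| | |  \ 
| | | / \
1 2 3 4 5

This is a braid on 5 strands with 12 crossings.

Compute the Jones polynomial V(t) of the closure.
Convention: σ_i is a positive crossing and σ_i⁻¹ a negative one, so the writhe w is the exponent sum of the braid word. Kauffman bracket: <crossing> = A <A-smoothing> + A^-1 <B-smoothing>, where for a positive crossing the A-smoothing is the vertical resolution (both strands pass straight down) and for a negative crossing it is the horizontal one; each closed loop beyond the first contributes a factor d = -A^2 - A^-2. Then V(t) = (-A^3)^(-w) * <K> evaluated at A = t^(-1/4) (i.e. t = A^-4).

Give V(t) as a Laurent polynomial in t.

t^7 - 3*t^6 + 6*t^5 - 9*t^4 + 11*t^3 - 12*t^2 + 11*t - 8 + 6*t^-1 - 3*t^-2 + t^-3

Derivation:
Reading the diagram top to bottom ('/'-over between positions i,i+1 = s_i, '\'-over = s_i^-1): braid word = s2 s2 s1^-1 s1^-1 s2 s1^-1 s2 s2 s2 s1^-1 s3 s4^-1.
The presented braid s2 s2 s1^-1 s1^-1 s2 s1^-1 s2 s2 s2 s1^-1 s3 s4^-1 on 5 strands reduces by inverse Markov moves (closure unchanged at each step):
  Destabilize: the word has the form β·s4^-1 where s4^-1 occurs only as the final letter (β ∈ B_4); drop it and the last strand → 4 strands.
  Destabilize: the word has the form β·s3 where s3 occurs only as the final letter (β ∈ B_3); drop it and the last strand → 3 strands.
Reduced to β = s2 s2 s1^-1 s1^-1 s2 s1^-1 s2 s2 s2 s1^-1 on 3 strands, 10 crossings.
Compute on β:
Braid: s2 s2 s1^-1 s1^-1 s2 s1^-1 s2 s2 s2 s1^-1 on 3 strands, 10 crossings.
Writhe w = (#positive) - (#negative) = 6 - 4 = 2.
State-sum expansion of <K>. There are 2^10 = 1024 states.
Each crossing splits two ways (0=vertical, 1=horizontal). The state's weight is A^(#A-smoothings - #B-smoothings) * d^(loops - 1).
Tabulate the states by total A-exponent and number of loops L (A-exp: L × count):
  A^10: L=5 ×1
  A^8: L=4 ×10
  A^6: L=3 ×41, L=5 ×4
  A^4: L=2 ×81, L=4 ×38, L=6 ×1
  A^2: L=1 ×71, L=3 ×117, L=5 ×22
  A^0: L=2 ×154, L=4 ×91, L=6 ×7
  A^-2: L=3 ×168, L=5 ×41, L=7 ×1
  A^-4: L=4 ×110, L=6 ×10
  A^-6: L=5 ×44, L=7 ×1
  A^-8: L=6 ×10
  A^-10: L=7 ×1
Each group contributes A^e * Σ count * d^(L-1):
Powers of d = -A^2 - A^-2: d^2 = A^4 + 2 + A^-4; d^3 = -A^6 - 3*A^2 - 3*A^-2 - A^-6; d^4 = A^8 + 4*A^4 + 6 + 4*A^-4 + A^-8; d^5 = -A^10 - 5*A^6 - 10*A^2 - 10*A^-2 - 5*A^-6 - A^-10; d^6 = A^12 + 6*A^8 + 15*A^4 + 20 + 15*A^-4 + 6*A^-8 + A^-12.
  A^10 * (d^4) = A^18 + 4*A^14 + 6*A^10 + 4*A^6 + A^2
  A^8 * (10*d^3) = -10*A^14 - 30*A^10 - 30*A^6 - 10*A^2
  A^6 * (41*d^2 + 4*d^4) = 4*A^14 + 57*A^10 + 106*A^6 + 57*A^2 + 4*A^-2
  A^4 * (81*d + 38*d^3 + d^5) = -A^14 - 43*A^10 - 205*A^6 - 205*A^2 - 43*A^-2 - A^-6
  A^2 * (71 + 117*d^2 + 22*d^4) = 22*A^10 + 205*A^6 + 437*A^2 + 205*A^-2 + 22*A^-6
  A^0 * (154*d + 91*d^3 + 7*d^5) = -7*A^10 - 126*A^6 - 497*A^2 - 497*A^-2 - 126*A^-6 - 7*A^-10
  A^-2 * (168*d^2 + 41*d^4 + d^6) = A^10 + 47*A^6 + 347*A^2 + 602*A^-2 + 347*A^-6 + 47*A^-10 + A^-14
  A^-4 * (110*d^3 + 10*d^5) = -10*A^6 - 160*A^2 - 430*A^-2 - 430*A^-6 - 160*A^-10 - 10*A^-14
  A^-6 * (44*d^4 + d^6) = A^6 + 50*A^2 + 191*A^-2 + 284*A^-6 + 191*A^-10 + 50*A^-14 + A^-18
  A^-8 * (10*d^5) = -10*A^2 - 50*A^-2 - 100*A^-6 - 100*A^-10 - 50*A^-14 - 10*A^-18
  A^-10 * (d^6) = A^2 + 6*A^-2 + 15*A^-6 + 20*A^-10 + 15*A^-14 + 6*A^-18 + A^-22
Summing the groups: <K> = A^18 - 3*A^14 + 6*A^10 - 8*A^6 + 11*A^2 - 12*A^-2 + 11*A^-6 - 9*A^-10 + 6*A^-14 - 3*A^-18 + A^-22
Normalise by the writhe: (-A^3)^(-w) = (-A^3)^(-2) = A^-6, so f(A) = A^-6 * <K> = A^12 - 3*A^8 + 6*A^4 - 8 + 11*A^-4 - 12*A^-8 + 11*A^-12 - 9*A^-16 + 6*A^-20 - 3*A^-24 + A^-28.
Substitute A = t^(-1/4), i.e. A^e → t^(-e/4): V(t) = t^7 - 3*t^6 + 6*t^5 - 9*t^4 + 11*t^3 - 12*t^2 + 11*t - 8 + 6*t^-1 - 3*t^-2 + t^-3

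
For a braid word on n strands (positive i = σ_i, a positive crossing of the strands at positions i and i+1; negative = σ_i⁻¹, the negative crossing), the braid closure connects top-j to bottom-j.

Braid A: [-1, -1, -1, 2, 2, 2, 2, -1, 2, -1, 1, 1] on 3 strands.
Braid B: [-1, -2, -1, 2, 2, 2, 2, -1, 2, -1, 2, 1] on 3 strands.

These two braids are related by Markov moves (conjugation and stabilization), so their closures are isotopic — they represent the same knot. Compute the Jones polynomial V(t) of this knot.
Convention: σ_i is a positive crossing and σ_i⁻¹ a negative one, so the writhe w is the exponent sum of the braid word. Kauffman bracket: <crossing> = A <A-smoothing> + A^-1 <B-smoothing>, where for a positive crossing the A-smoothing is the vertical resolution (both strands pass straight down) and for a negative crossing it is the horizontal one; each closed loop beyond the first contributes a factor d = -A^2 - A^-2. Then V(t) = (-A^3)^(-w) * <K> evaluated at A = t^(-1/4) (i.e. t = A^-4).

Markov-equivalent braids have isotopic closures, hence identical knot invariants. Strip the Markov moves from each word to reach a common short braid β, then compute V(t) once on β.
Braid A: s1^-1 s1^-1 s1^-1 s2 s2 s2 s2 s1^-1 s2 s1^-1 s1 s1 on 3 strands reduces by inverse Markov moves (closure unchanged at each step):
  Deconjugate: the word is γ·β·γ⁻¹ with γ = s1^-1 s1^-1 (prefix) and γ⁻¹ = s1 s1 (suffix); strip both.
Reduced to β = s1^-1 s2 s2 s2 s2 s1^-1 s2 s1^-1 on 3 strands, 8 crossings.
Braid B: s1^-1 s2^-1 s1^-1 s2 s2 s2 s2 s1^-1 s2 s1^-1 s2 s1 on 3 strands reduces by inverse Markov moves (closure unchanged at each step):
  Deconjugate: the word is γ·β·γ⁻¹ with γ = s1^-1 s2^-1 (prefix) and γ⁻¹ = s2 s1 (suffix); strip both.
Reduced to β = s1^-1 s2 s2 s2 s2 s1^-1 s2 s1^-1 on 3 strands, 8 crossings.
Both give the same β = s1^-1 s2 s2 s2 s2 s1^-1 s2 s1^-1 on 3 strands, so one state sum suffices:
Braid: s1^-1 s2 s2 s2 s2 s1^-1 s2 s1^-1 on 3 strands, 8 crossings.
Writhe w = (#positive) - (#negative) = 5 - 3 = 2.
State-sum expansion of <K>. There are 2^8 = 256 states.
Smooth each crossing (0=||, 1=⌣⌢); contribution A^(Σ sign_k(1-2s_k)) * d^(L-1).
Tabulate the states by total A-exponent and number of loops L (A-exp: L × count):
  A^8: L=4 ×1
  A^6: L=3 ×8
  A^4: L=2 ×22, L=4 ×6
  A^2: L=1 ×23, L=3 ×29, L=5 ×4
  A^0: L=2 ×47, L=4 ×22, L=6 ×1
  A^-2: L=3 ×48, L=5 ×8
  A^-4: L=4 ×27, L=6 ×1
  A^-6: L=5 ×8
  A^-8: L=6 ×1
Each group contributes A^e * Σ count * d^(L-1):
Powers of d = -A^2 - A^-2: d^2 = A^4 + 2 + A^-4; d^3 = -A^6 - 3*A^2 - 3*A^-2 - A^-6; d^4 = A^8 + 4*A^4 + 6 + 4*A^-4 + A^-8; d^5 = -A^10 - 5*A^6 - 10*A^2 - 10*A^-2 - 5*A^-6 - A^-10.
  A^8 * (d^3) = -A^14 - 3*A^10 - 3*A^6 - A^2
  A^6 * (8*d^2) = 8*A^10 + 16*A^6 + 8*A^2
  A^4 * (22*d + 6*d^3) = -6*A^10 - 40*A^6 - 40*A^2 - 6*A^-2
  A^2 * (23 + 29*d^2 + 4*d^4) = 4*A^10 + 45*A^6 + 105*A^2 + 45*A^-2 + 4*A^-6
  A^0 * (47*d + 22*d^3 + d^5) = -A^10 - 27*A^6 - 123*A^2 - 123*A^-2 - 27*A^-6 - A^-10
  A^-2 * (48*d^2 + 8*d^4) = 8*A^6 + 80*A^2 + 144*A^-2 + 80*A^-6 + 8*A^-10
  A^-4 * (27*d^3 + d^5) = -A^6 - 32*A^2 - 91*A^-2 - 91*A^-6 - 32*A^-10 - A^-14
  A^-6 * (8*d^4) = 8*A^2 + 32*A^-2 + 48*A^-6 + 32*A^-10 + 8*A^-14
  A^-8 * (d^5) = -A^2 - 5*A^-2 - 10*A^-6 - 10*A^-10 - 5*A^-14 - A^-18
Summing the groups: <K> = -A^14 + 2*A^10 - 2*A^6 + 4*A^2 - 4*A^-2 + 4*A^-6 - 3*A^-10 + 2*A^-14 - A^-18
Normalise by the writhe: (-A^3)^(-w) = (-A^3)^(-2) = A^-6, so f(A) = A^-6 * <K> = -A^8 + 2*A^4 - 2 + 4*A^-4 - 4*A^-8 + 4*A^-12 - 3*A^-16 + 2*A^-20 - A^-24.
Substitute A = t^(-1/4), i.e. A^e → t^(-e/4): V(t) = -t^6 + 2*t^5 - 3*t^4 + 4*t^3 - 4*t^2 + 4*t - 2 + 2*t^-1 - t^-2

Answer: -t^6 + 2*t^5 - 3*t^4 + 4*t^3 - 4*t^2 + 4*t - 2 + 2*t^-1 - t^-2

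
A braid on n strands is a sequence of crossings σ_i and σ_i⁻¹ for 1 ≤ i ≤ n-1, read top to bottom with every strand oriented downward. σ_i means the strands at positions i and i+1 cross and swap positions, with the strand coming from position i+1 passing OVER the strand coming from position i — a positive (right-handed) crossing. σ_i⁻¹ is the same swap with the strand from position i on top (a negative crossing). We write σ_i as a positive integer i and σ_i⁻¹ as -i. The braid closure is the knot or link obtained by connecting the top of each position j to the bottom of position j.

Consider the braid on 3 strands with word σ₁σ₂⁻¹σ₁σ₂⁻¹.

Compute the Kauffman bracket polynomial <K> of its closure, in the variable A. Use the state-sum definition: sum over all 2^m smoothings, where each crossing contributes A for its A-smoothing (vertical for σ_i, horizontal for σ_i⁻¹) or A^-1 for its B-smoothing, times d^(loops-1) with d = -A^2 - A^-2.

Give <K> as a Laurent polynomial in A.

A^8 - A^4 + 1 - A^-4 + A^-8

Derivation:
Braid: s1 s2^-1 s1 s2^-1 on 3 strands, 4 crossings.
Writhe w = (#positive) - (#negative) = 2 - 2 = 0.
Computing the Kauffman bracket via state sum. There are 2^4 = 16 states.
For each crossing: s=0 is the vertical smoothing, s=1 horizontal. Crossing k contributes A^(sign_k * (1 - 2*s_k)); loop factor d = -A^2 - A^-2.
  state 0000: A-exp=+0, loops=3, term = A^0 * d^2
  state 0001: A-exp=+2, loops=2, term = A^2 * d^1
  state 0010: A-exp=-2, loops=2, term = A^-2 * d^1
  state 0011: A-exp=+0, loops=1, term = A^0 * d^0
  state 0100: A-exp=+2, loops=2, term = A^2 * d^1
  state 0101: A-exp=+4, loops=3, term = A^4 * d^2
  state 0110: A-exp=+0, loops=1, term = A^0 * d^0
  state 0111: A-exp=+2, loops=2, term = A^2 * d^1
  state 1000: A-exp=-2, loops=2, term = A^-2 * d^1
  state 1001: A-exp=+0, loops=1, term = A^0 * d^0
  state 1010: A-exp=-4, loops=3, term = A^-4 * d^2
  state 1011: A-exp=-2, loops=2, term = A^-2 * d^1
  state 1100: A-exp=+0, loops=1, term = A^0 * d^0
  state 1101: A-exp=+2, loops=2, term = A^2 * d^1
  state 1110: A-exp=-2, loops=2, term = A^-2 * d^1
  state 1111: A-exp=+0, loops=1, term = A^0 * d^0
Collect the terms by A-exponent (count of states per loop number):
Powers of d = -A^2 - A^-2: d^2 = A^4 + 2 + A^-4.
  A^4 * (d^2) = A^8 + 2*A^4 + 1
  A^2 * (4*d) = -4*A^4 - 4
  A^0 * (5 + d^2) = A^4 + 7 + A^-4
  A^-2 * (4*d) = -4 - 4*A^-4
  A^-4 * (d^2) = 1 + 2*A^-4 + A^-8
Summing the groups: <K> = A^8 - A^4 + 1 - A^-4 + A^-8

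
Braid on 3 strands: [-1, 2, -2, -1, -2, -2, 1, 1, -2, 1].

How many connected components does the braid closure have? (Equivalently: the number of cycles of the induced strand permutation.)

Track the strand permutation on 3 strands, starting from identity.
  step 1: s1^-1 swaps positions 1,2 -> [2 1 3]
  step 2: s2 swaps positions 2,3 -> [2 3 1]
  step 3: s2^-1 swaps positions 2,3 -> [2 1 3]
  step 4: s1^-1 swaps positions 1,2 -> [1 2 3]
  step 5: s2^-1 swaps positions 2,3 -> [1 3 2]
  step 6: s2^-1 swaps positions 2,3 -> [1 2 3]
  step 7: s1 swaps positions 1,2 -> [2 1 3]
  step 8: s1 swaps positions 1,2 -> [1 2 3]
  step 9: s2^-1 swaps positions 2,3 -> [1 3 2]
  step 10: s1 swaps positions 1,2 -> [3 1 2]
Final permutation (position -> original strand): [3 1 2]
Closure components = cycle count of this permutation = 1.

Answer: 1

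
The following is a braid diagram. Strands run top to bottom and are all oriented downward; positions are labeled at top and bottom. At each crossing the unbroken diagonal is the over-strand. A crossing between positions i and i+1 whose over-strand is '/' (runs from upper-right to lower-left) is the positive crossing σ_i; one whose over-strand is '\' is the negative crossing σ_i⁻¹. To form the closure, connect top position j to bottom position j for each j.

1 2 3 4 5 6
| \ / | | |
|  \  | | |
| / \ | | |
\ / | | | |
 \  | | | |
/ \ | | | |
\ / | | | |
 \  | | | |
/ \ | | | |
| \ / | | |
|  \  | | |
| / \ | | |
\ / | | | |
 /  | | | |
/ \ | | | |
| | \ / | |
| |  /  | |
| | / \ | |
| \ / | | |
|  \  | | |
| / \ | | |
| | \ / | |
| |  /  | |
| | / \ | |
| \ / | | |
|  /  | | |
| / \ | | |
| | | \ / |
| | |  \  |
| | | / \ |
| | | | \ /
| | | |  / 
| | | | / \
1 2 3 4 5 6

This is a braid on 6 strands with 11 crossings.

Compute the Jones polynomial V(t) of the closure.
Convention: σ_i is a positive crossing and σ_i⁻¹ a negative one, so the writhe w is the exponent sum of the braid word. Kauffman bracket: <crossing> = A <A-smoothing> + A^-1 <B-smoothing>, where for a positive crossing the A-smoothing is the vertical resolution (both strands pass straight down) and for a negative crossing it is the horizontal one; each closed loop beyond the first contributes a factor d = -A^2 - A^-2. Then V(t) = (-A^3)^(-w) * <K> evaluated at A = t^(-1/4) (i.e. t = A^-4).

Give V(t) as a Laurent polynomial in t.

Reading the diagram top to bottom ('/'-over between positions i,i+1 = s_i, '\'-over = s_i^-1): braid word = s2^-1 s1^-1 s1^-1 s2^-1 s1 s3 s2^-1 s3 s2 s4^-1 s5.
The presented braid s2^-1 s1^-1 s1^-1 s2^-1 s1 s3 s2^-1 s3 s2 s4^-1 s5 on 6 strands reduces by inverse Markov moves (closure unchanged at each step):
  Destabilize: the word has the form β·s5 where s5 occurs only as the final letter (β ∈ B_5); drop it and the last strand → 5 strands.
  Destabilize: the word has the form β·s4^-1 where s4^-1 occurs only as the final letter (β ∈ B_4); drop it and the last strand → 4 strands.
  Deconjugate: the word is γ·β·γ⁻¹ with γ = s2^-1 (prefix) and γ⁻¹ = s2 (suffix); strip both.
Reduced to β = s1^-1 s1^-1 s2^-1 s1 s3 s2^-1 s3 on 4 strands, 7 crossings.
Compute on β:
Braid: s1^-1 s1^-1 s2^-1 s1 s3 s2^-1 s3 on 4 strands, 7 crossings.
Writhe w = (#positive) - (#negative) = 3 - 4 = -1.
State-sum expansion of <K>. There are 2^7 = 128 states.
Each crossing splits two ways (0=vertical, 1=horizontal). The state's weight is A^(#A-smoothings - #B-smoothings) * d^(loops - 1).
Tabulate the states by total A-exponent and number of loops L (A-exp: L × count):
  A^7: L=4 ×1
  A^5: L=3 ×7
  A^3: L=2 ×17, L=4 ×4
  A^1: L=1 ×14, L=3 ×20, L=5 ×1
  A^-1: L=2 ×27, L=4 ×8
  A^-3: L=1 ×5, L=3 ×15, L=5 ×1
  A^-5: L=2 ×4, L=4 ×3
  A^-7: L=3 ×1
Each group contributes A^e * Σ count * d^(L-1):
Powers of d = -A^2 - A^-2: d^2 = A^4 + 2 + A^-4; d^3 = -A^6 - 3*A^2 - 3*A^-2 - A^-6; d^4 = A^8 + 4*A^4 + 6 + 4*A^-4 + A^-8.
  A^7 * (d^3) = -A^13 - 3*A^9 - 3*A^5 - A
  A^5 * (7*d^2) = 7*A^9 + 14*A^5 + 7*A
  A^3 * (17*d + 4*d^3) = -4*A^9 - 29*A^5 - 29*A - 4*A^-3
  A^1 * (14 + 20*d^2 + d^4) = A^9 + 24*A^5 + 60*A + 24*A^-3 + A^-7
  A^-1 * (27*d + 8*d^3) = -8*A^5 - 51*A - 51*A^-3 - 8*A^-7
  A^-3 * (5 + 15*d^2 + d^4) = A^5 + 19*A + 41*A^-3 + 19*A^-7 + A^-11
  A^-5 * (4*d + 3*d^3) = -3*A - 13*A^-3 - 13*A^-7 - 3*A^-11
  A^-7 * (d^2) = A^-3 + 2*A^-7 + A^-11
Summing the groups: <K> = -A^13 + A^9 - A^5 + 2*A - 2*A^-3 + A^-7 - A^-11
Normalise by the writhe: (-A^3)^(-w) = (-A^3)^(1) = -A^3, so f(A) = -A^3 * <K> = A^16 - A^12 + A^8 - 2*A^4 + 2 - A^-4 + A^-8.
Substitute A = t^(-1/4), i.e. A^e → t^(-e/4): V(t) = t^2 - t + 2 - 2*t^-1 + t^-2 - t^-3 + t^-4

Answer: t^2 - t + 2 - 2*t^-1 + t^-2 - t^-3 + t^-4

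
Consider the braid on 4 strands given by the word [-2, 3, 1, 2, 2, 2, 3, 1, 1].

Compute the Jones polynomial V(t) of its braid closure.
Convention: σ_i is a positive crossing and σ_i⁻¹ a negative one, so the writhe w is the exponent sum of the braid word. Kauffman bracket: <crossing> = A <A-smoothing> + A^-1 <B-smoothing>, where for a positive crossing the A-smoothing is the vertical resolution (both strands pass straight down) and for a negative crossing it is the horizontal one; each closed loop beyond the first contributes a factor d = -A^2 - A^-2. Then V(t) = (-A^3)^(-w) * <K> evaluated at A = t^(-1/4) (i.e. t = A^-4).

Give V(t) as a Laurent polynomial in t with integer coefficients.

t^10 - 3*t^9 + 4*t^8 - 6*t^7 + 6*t^6 - 5*t^5 + 5*t^4 - 2*t^3 + t^2

Derivation:
Braid: s2^-1 s3 s1 s2 s2 s2 s3 s1 s1 on 4 strands, 9 crossings.
Writhe w = (#positive) - (#negative) = 8 - 1 = 7.
State-sum expansion of <K>. There are 2^9 = 512 states.
For each crossing: s=0 is the vertical smoothing, s=1 horizontal. Crossing k contributes A^(sign_k * (1 - 2*s_k)); loop factor d = -A^2 - A^-2.
Tabulate the states by total A-exponent and number of loops L (A-exp: L × count):
  A^9: L=3 ×1
  A^7: L=2 ×5, L=4 ×4
  A^5: L=1 ×6, L=3 ×27, L=5 ×3
  A^3: L=2 ×57, L=4 ×26, L=6 ×1
  A^1: L=1 ×39, L=3 ×77, L=5 ×10
  A^-1: L=2 ×81, L=4 ×44, L=6 ×1
  A^-3: L=3 ×73, L=5 ×11
  A^-5: L=4 ×35, L=6 ×1
  A^-7: L=5 ×9
  A^-9: L=6 ×1
Each group contributes A^e * Σ count * d^(L-1):
Powers of d = -A^2 - A^-2: d^2 = A^4 + 2 + A^-4; d^3 = -A^6 - 3*A^2 - 3*A^-2 - A^-6; d^4 = A^8 + 4*A^4 + 6 + 4*A^-4 + A^-8; d^5 = -A^10 - 5*A^6 - 10*A^2 - 10*A^-2 - 5*A^-6 - A^-10.
  A^9 * (d^2) = A^13 + 2*A^9 + A^5
  A^7 * (5*d + 4*d^3) = -4*A^13 - 17*A^9 - 17*A^5 - 4*A
  A^5 * (6 + 27*d^2 + 3*d^4) = 3*A^13 + 39*A^9 + 78*A^5 + 39*A + 3*A^-3
  A^3 * (57*d + 26*d^3 + d^5) = -A^13 - 31*A^9 - 145*A^5 - 145*A - 31*A^-3 - A^-7
  A^1 * (39 + 77*d^2 + 10*d^4) = 10*A^9 + 117*A^5 + 253*A + 117*A^-3 + 10*A^-7
  A^-1 * (81*d + 44*d^3 + d^5) = -A^9 - 49*A^5 - 223*A - 223*A^-3 - 49*A^-7 - A^-11
  A^-3 * (73*d^2 + 11*d^4) = 11*A^5 + 117*A + 212*A^-3 + 117*A^-7 + 11*A^-11
  A^-5 * (35*d^3 + d^5) = -A^5 - 40*A - 115*A^-3 - 115*A^-7 - 40*A^-11 - A^-15
  A^-7 * (9*d^4) = 9*A + 36*A^-3 + 54*A^-7 + 36*A^-11 + 9*A^-15
  A^-9 * (d^5) = -A - 5*A^-3 - 10*A^-7 - 10*A^-11 - 5*A^-15 - A^-19
Summing the groups: <K> = -A^13 + 2*A^9 - 5*A^5 + 5*A - 6*A^-3 + 6*A^-7 - 4*A^-11 + 3*A^-15 - A^-19
Normalise by the writhe: (-A^3)^(-w) = (-A^3)^(-7) = -A^-21, so f(A) = -A^-21 * <K> = A^-8 - 2*A^-12 + 5*A^-16 - 5*A^-20 + 6*A^-24 - 6*A^-28 + 4*A^-32 - 3*A^-36 + A^-40.
Substitute A = t^(-1/4), i.e. A^e → t^(-e/4): V(t) = t^10 - 3*t^9 + 4*t^8 - 6*t^7 + 6*t^6 - 5*t^5 + 5*t^4 - 2*t^3 + t^2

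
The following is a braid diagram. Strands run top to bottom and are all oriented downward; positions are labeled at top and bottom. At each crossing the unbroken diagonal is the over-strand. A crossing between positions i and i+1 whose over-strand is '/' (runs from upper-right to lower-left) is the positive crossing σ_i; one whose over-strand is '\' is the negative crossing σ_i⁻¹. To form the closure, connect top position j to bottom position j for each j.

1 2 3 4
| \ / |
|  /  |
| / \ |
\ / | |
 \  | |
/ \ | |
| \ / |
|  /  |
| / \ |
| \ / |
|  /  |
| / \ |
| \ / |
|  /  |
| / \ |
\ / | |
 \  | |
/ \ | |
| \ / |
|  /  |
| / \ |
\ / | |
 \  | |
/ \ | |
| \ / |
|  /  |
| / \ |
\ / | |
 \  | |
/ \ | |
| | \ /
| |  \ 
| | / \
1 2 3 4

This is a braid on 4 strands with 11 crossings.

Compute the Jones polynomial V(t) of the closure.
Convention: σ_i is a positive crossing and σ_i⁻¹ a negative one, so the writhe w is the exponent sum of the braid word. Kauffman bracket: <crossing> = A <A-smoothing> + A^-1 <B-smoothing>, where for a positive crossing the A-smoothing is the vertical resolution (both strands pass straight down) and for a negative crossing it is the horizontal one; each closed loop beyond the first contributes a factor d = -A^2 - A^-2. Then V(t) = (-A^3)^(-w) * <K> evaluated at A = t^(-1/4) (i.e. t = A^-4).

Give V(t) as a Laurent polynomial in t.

t^7 - 4*t^6 + 7*t^5 - 11*t^4 + 14*t^3 - 14*t^2 + 14*t - 10 + 7*t^-1 - 4*t^-2 + t^-3

Derivation:
Reading the diagram top to bottom ('/'-over between positions i,i+1 = s_i, '\'-over = s_i^-1): braid word = s2 s1^-1 s2 s2 s2 s1^-1 s2 s1^-1 s2 s1^-1 s3^-1.
The presented braid s2 s1^-1 s2 s2 s2 s1^-1 s2 s1^-1 s2 s1^-1 s3^-1 on 4 strands reduces by inverse Markov moves (closure unchanged at each step):
  Destabilize: the word has the form β·s3^-1 where s3^-1 occurs only as the final letter (β ∈ B_3); drop it and the last strand → 3 strands.
Reduced to β = s2 s1^-1 s2 s2 s2 s1^-1 s2 s1^-1 s2 s1^-1 on 3 strands, 10 crossings.
Compute on β:
Braid: s2 s1^-1 s2 s2 s2 s1^-1 s2 s1^-1 s2 s1^-1 on 3 strands, 10 crossings.
Writhe w = (#positive) - (#negative) = 6 - 4 = 2.
Enumerate smoothing states for the bracket polynomial. There are 2^10 = 1024 states.
For each crossing: s=0 is the vertical smoothing, s=1 horizontal. Crossing k contributes A^(sign_k * (1 - 2*s_k)); loop factor d = -A^2 - A^-2.
Tabulate the states by total A-exponent and number of loops L (A-exp: L × count):
  A^10: L=5 ×1
  A^8: L=4 ×10
  A^6: L=3 ×42, L=5 ×3
  A^4: L=2 ×90, L=4 ×29, L=6 ×1
  A^2: L=1 ×87, L=3 ×110, L=5 ×13
  A^0: L=2 ×179, L=4 ×71, L=6 ×2
  A^-2: L=3 ×187, L=5 ×23
  A^-4: L=4 ×117, L=6 ×3
  A^-6: L=5 ×45
  A^-8: L=6 ×10
  A^-10: L=7 ×1
Each group contributes A^e * Σ count * d^(L-1):
Powers of d = -A^2 - A^-2: d^2 = A^4 + 2 + A^-4; d^3 = -A^6 - 3*A^2 - 3*A^-2 - A^-6; d^4 = A^8 + 4*A^4 + 6 + 4*A^-4 + A^-8; d^5 = -A^10 - 5*A^6 - 10*A^2 - 10*A^-2 - 5*A^-6 - A^-10; d^6 = A^12 + 6*A^8 + 15*A^4 + 20 + 15*A^-4 + 6*A^-8 + A^-12.
  A^10 * (d^4) = A^18 + 4*A^14 + 6*A^10 + 4*A^6 + A^2
  A^8 * (10*d^3) = -10*A^14 - 30*A^10 - 30*A^6 - 10*A^2
  A^6 * (42*d^2 + 3*d^4) = 3*A^14 + 54*A^10 + 102*A^6 + 54*A^2 + 3*A^-2
  A^4 * (90*d + 29*d^3 + d^5) = -A^14 - 34*A^10 - 187*A^6 - 187*A^2 - 34*A^-2 - A^-6
  A^2 * (87 + 110*d^2 + 13*d^4) = 13*A^10 + 162*A^6 + 385*A^2 + 162*A^-2 + 13*A^-6
  A^0 * (179*d + 71*d^3 + 2*d^5) = -2*A^10 - 81*A^6 - 412*A^2 - 412*A^-2 - 81*A^-6 - 2*A^-10
  A^-2 * (187*d^2 + 23*d^4) = 23*A^6 + 279*A^2 + 512*A^-2 + 279*A^-6 + 23*A^-10
  A^-4 * (117*d^3 + 3*d^5) = -3*A^6 - 132*A^2 - 381*A^-2 - 381*A^-6 - 132*A^-10 - 3*A^-14
  A^-6 * (45*d^4) = 45*A^2 + 180*A^-2 + 270*A^-6 + 180*A^-10 + 45*A^-14
  A^-8 * (10*d^5) = -10*A^2 - 50*A^-2 - 100*A^-6 - 100*A^-10 - 50*A^-14 - 10*A^-18
  A^-10 * (d^6) = A^2 + 6*A^-2 + 15*A^-6 + 20*A^-10 + 15*A^-14 + 6*A^-18 + A^-22
Summing the groups: <K> = A^18 - 4*A^14 + 7*A^10 - 10*A^6 + 14*A^2 - 14*A^-2 + 14*A^-6 - 11*A^-10 + 7*A^-14 - 4*A^-18 + A^-22
Normalise by the writhe: (-A^3)^(-w) = (-A^3)^(-2) = A^-6, so f(A) = A^-6 * <K> = A^12 - 4*A^8 + 7*A^4 - 10 + 14*A^-4 - 14*A^-8 + 14*A^-12 - 11*A^-16 + 7*A^-20 - 4*A^-24 + A^-28.
Substitute A = t^(-1/4), i.e. A^e → t^(-e/4): V(t) = t^7 - 4*t^6 + 7*t^5 - 11*t^4 + 14*t^3 - 14*t^2 + 14*t - 10 + 7*t^-1 - 4*t^-2 + t^-3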